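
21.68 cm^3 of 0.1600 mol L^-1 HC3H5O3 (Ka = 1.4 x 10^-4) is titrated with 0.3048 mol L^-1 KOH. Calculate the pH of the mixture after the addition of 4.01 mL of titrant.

3.59

Initial n(HC3H5O3) = 0.1600 x 0.02168 = 0.003469 mol.
n(KOH) added = 0.3048 x 0.004010 = 0.001222 mol, converting that many moles of HC3H5O3 to C3H5O3-.
Remaining n(HC3H5O3) = 0.002247 mol; n(C3H5O3-) = 0.001222 mol.
By Henderson-Hasselbalch, pH = pKa + log([A^-]/[HA]) = 3.85 + log(0.001222/0.002247) = 3.85 + (-0.26) = 3.59.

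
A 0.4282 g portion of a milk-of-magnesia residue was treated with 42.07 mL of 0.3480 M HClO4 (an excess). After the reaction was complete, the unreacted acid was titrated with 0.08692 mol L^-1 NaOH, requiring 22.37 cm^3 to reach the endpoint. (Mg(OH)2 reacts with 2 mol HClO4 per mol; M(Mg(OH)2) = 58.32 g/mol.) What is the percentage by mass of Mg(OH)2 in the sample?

86.5%

Total n(HClO4) added = 0.3480 x 0.04207 = 0.01464 mol.
n(NaOH) used = 0.08692 x 0.02237 = 0.001944 mol, which equals the excess n(HClO4).
So n(HClO4) consumed by the sample = 0.01464 - 0.001944 = 0.01270 mol.
n(Mg(OH)2) = 0.01270 / 2 = 0.006348 mol.
mass Mg(OH)2 = 0.006348 x 58.32 = 0.3702 g, so %Mg(OH)2 = 0.3702/0.4282 x 100 = 86.5%.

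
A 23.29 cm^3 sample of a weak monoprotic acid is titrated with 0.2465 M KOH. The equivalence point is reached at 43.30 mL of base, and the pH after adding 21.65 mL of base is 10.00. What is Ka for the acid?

1.0 x 10^-10

21.65 mL is half of the equivalence volume, so this is the half-equivalence point where [HA] = [A^-].
At half-equivalence pH = pKa, so pKa = 10.00.
Ka = 10^(-10.00) = 1.0 x 10^-10.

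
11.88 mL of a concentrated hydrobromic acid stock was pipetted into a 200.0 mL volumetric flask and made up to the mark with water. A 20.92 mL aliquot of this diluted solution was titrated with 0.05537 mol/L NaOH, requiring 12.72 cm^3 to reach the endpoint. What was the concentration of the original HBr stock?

n(NaOH) = 0.05537 x 0.01272 = 0.0007043 mol.
n(HBr) in the aliquot = 0.0007043 mol.
[diluted HBr] = 0.0007043 / 0.02092 = 0.03367 M.
Dilution factor = 200.0/11.88 = 16.84, so [stock] = 0.03367 x 16.84 = 0.567 M.

0.567 M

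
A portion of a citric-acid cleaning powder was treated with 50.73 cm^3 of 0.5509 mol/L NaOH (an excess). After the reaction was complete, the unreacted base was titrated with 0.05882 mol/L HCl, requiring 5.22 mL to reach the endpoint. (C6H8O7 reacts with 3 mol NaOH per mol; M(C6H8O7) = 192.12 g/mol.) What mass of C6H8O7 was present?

Total n(NaOH) added = 0.5509 x 0.05073 = 0.02795 mol.
n(HCl) used = 0.05882 x 0.005220 = 0.0003070 mol, which equals the excess n(NaOH).
So n(NaOH) consumed by the sample = 0.02795 - 0.0003070 = 0.02764 mol.
n(C6H8O7) = 0.02764 / 3 = 0.009213 mol.
mass = 0.009213 mol x 192.12 g/mol = 1.77 g.

1.77 g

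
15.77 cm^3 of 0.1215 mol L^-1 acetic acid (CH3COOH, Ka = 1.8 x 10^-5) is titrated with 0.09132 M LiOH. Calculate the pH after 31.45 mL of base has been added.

n(acid) = 0.1215 x 0.01577 = 0.001916 mol; n(LiOH) added = 0.09132 x 0.03145 = 0.002872 mol.
Base is in excess by 0.002872 - 0.001916 = 0.0009560 mol in a total volume of 0.04722 L.
[OH^-] = 0.0009560/0.04722 = 0.02024 M, so pOH = 1.69 and pH = 14.00 - 1.69 = 12.31.

12.31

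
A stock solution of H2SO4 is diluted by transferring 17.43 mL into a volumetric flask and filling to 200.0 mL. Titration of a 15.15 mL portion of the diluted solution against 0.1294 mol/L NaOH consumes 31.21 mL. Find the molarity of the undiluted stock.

1.53 M

n(NaOH) = 0.1294 x 0.03121 = 0.004039 mol.
n(H2SO4) in the aliquot = 0.004039 x 1/2 = 0.002019 mol.
[diluted H2SO4] = 0.002019 / 0.01515 = 0.1333 M.
Dilution factor = 200.0/17.43 = 11.47, so [stock] = 0.1333 x 11.47 = 1.53 M.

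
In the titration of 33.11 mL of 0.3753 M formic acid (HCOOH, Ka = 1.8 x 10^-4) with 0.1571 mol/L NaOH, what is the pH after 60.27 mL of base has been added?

4.25

Initial n(HCOOH) = 0.3753 x 0.03311 = 0.01243 mol.
n(NaOH) added = 0.1571 x 0.06027 = 0.009468 mol, converting that many moles of HCOOH to HCOO-.
Remaining n(HCOOH) = 0.002958 mol; n(HCOO-) = 0.009468 mol.
By Henderson-Hasselbalch, pH = pKa + log([A^-]/[HA]) = 3.74 + log(0.009468/0.002958) = 3.74 + (+0.51) = 4.25.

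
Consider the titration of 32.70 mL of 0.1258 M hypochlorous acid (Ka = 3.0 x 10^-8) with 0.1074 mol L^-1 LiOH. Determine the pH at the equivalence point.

10.14

n(HClO) = 0.1258 x 0.03270 = 0.004114 mol; V(LiOH) at equivalence = 0.004114/0.1074 = 0.03830 L.
At equivalence all the acid is converted to ClO-; total volume = 0.03270 + 0.03830 = 0.07100 L, so [ClO-] = 0.004114/0.07100 = 0.05794 M.
Kb = Kw/Ka = 1.0e-14 / 3.0 x 10^-8 = 3.33e-7.
[OH^-] = sqrt(Kb x [ClO-]) = sqrt(3.33e-7 x 0.05794) = 0.000139 M.
pOH = 3.86, so pH = 14.00 - 3.86 = 10.14.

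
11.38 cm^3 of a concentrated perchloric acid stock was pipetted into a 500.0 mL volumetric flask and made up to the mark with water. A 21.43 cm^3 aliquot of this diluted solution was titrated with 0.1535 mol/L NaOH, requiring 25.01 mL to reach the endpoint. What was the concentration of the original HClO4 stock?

7.87 M

n(NaOH) = 0.1535 x 0.02501 = 0.003839 mol.
n(HClO4) in the aliquot = 0.003839 mol.
[diluted HClO4] = 0.003839 / 0.02143 = 0.1791 M.
Dilution factor = 500.0/11.38 = 43.94, so [stock] = 0.1791 x 43.94 = 7.87 M.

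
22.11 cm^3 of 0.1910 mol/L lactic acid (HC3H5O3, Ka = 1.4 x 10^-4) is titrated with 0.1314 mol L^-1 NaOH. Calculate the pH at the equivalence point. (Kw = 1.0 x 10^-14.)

8.37

n(HC3H5O3) = 0.1910 x 0.02211 = 0.004223 mol; V(NaOH) at equivalence = 0.004223/0.1314 = 0.03214 L.
At equivalence all the acid is converted to C3H5O3-; total volume = 0.02211 + 0.03214 = 0.05425 L, so [C3H5O3-] = 0.004223/0.05425 = 0.07785 M.
Kb = Kw/Ka = 1.0e-14 / 1.4 x 10^-4 = 7.14e-11.
[OH^-] = sqrt(Kb x [C3H5O3-]) = sqrt(7.14e-11 x 0.07785) = 2.36e-6 M.
pOH = 5.63, so pH = 14.00 - 5.63 = 8.37.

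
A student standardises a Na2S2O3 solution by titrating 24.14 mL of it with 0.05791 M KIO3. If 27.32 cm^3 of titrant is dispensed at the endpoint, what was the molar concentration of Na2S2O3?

0.393 M

n(KIO3) = 0.05791 x 0.02732 = 0.001582 mol.
From the balanced equation, 1 mol KIO3 reacts with 6 mol Na2S2O3, so n(Na2S2O3) = 0.001582 x 6/1 = 0.009493 mol.
[Na2S2O3] = 0.009493 / 0.02414 L = 0.393 M.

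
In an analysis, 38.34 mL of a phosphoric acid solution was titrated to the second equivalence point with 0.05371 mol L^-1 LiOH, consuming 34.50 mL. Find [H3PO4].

0.0242 M

n(LiOH) = 0.05371 x 0.03450 = 0.001853 mol.
At the second equivalence point, 2 mol OH^- react per mol H3PO4, so n(H3PO4) = 0.001853 / 2 = 0.0009265 mol.
[H3PO4] = 0.0009265 / 0.03834 L = 0.0242 M.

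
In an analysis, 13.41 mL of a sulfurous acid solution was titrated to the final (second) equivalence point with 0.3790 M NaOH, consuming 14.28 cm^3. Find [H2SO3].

n(NaOH) = 0.3790 x 0.01428 = 0.005412 mol.
At the final (second) equivalence point, 2 mol OH^- react per mol H2SO3, so n(H2SO3) = 0.005412 / 2 = 0.002706 mol.
[H2SO3] = 0.002706 / 0.01341 L = 0.202 M.

0.202 M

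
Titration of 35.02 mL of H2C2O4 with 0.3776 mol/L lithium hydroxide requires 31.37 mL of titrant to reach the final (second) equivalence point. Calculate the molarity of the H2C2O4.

0.169 M

n(LiOH) = 0.3776 x 0.03137 = 0.01185 mol.
At the final (second) equivalence point, 2 mol OH^- react per mol H2C2O4, so n(H2C2O4) = 0.01185 / 2 = 0.005923 mol.
[H2C2O4] = 0.005923 / 0.03502 L = 0.169 M.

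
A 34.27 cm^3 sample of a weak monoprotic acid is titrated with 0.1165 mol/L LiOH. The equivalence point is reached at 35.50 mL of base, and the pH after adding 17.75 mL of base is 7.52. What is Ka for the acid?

17.75 mL is half of the equivalence volume, so this is the half-equivalence point where [HA] = [A^-].
At half-equivalence pH = pKa, so pKa = 7.52.
Ka = 10^(-7.52) = 3.0 x 10^-8.

3.0 x 10^-8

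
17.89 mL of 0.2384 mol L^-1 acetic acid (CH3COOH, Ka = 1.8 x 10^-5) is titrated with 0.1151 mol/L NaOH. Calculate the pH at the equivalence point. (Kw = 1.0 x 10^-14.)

8.82

n(CH3COOH) = 0.2384 x 0.01789 = 0.004265 mol; V(NaOH) at equivalence = 0.004265/0.1151 = 0.03705 L.
At equivalence all the acid is converted to CH3COO-; total volume = 0.01789 + 0.03705 = 0.05494 L, so [CH3COO-] = 0.004265/0.05494 = 0.07762 M.
Kb = Kw/Ka = 1.0e-14 / 1.8 x 10^-5 = 5.56e-10.
[OH^-] = sqrt(Kb x [CH3COO-]) = sqrt(5.56e-10 x 0.07762) = 6.57e-6 M.
pOH = 5.18, so pH = 14.00 - 5.18 = 8.82.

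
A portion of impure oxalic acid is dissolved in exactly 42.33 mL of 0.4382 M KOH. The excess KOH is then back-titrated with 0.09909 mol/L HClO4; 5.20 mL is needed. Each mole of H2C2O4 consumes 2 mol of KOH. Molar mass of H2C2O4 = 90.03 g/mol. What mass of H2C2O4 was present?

Total n(KOH) added = 0.4382 x 0.04233 = 0.01855 mol.
n(HClO4) used = 0.09909 x 0.005200 = 0.0005153 mol, which equals the excess n(KOH).
So n(KOH) consumed by the sample = 0.01855 - 0.0005153 = 0.01803 mol.
n(H2C2O4) = 0.01803 / 2 = 0.009017 mol.
mass = 0.009017 mol x 90.03 g/mol = 0.812 g.

0.812 g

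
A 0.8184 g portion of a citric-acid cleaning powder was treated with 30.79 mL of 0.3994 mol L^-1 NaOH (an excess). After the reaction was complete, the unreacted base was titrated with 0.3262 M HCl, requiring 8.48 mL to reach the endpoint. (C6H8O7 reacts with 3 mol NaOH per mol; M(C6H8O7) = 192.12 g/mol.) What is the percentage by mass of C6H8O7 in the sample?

Total n(NaOH) added = 0.3994 x 0.03079 = 0.01230 mol.
n(HCl) used = 0.3262 x 0.008480 = 0.002766 mol, which equals the excess n(NaOH).
So n(NaOH) consumed by the sample = 0.01230 - 0.002766 = 0.009531 mol.
n(C6H8O7) = 0.009531 / 3 = 0.003177 mol.
mass C6H8O7 = 0.003177 x 192.12 = 0.6104 g, so %C6H8O7 = 0.6104/0.8184 x 100 = 74.6%.

74.6%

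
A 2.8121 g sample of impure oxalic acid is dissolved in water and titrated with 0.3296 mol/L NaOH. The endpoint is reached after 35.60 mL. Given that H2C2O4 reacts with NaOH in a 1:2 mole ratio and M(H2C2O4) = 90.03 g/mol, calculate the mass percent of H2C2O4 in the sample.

18.8%

n(NaOH) = 0.3296 x 0.03560 = 0.01173 mol.
n(H2C2O4) = 0.01173 / 2 = 0.005867 mol.
mass of H2C2O4 = 0.005867 x 90.03 = 0.5282 g.
% purity = 0.5282 / 2.8121 x 100 = 18.8%.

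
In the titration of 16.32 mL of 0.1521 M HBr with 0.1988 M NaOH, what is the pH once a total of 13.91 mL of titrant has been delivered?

11.97

n(acid) = 0.1521 x 0.01632 = 0.002482 mol; n(NaOH) added = 0.1988 x 0.01391 = 0.002765 mol.
Base is in excess by 0.002765 - 0.002482 = 0.0002830 mol in a total volume of 0.03023 L.
[OH^-] = 0.0002830/0.03023 = 0.009363 M, so pOH = 2.03 and pH = 14.00 - 2.03 = 11.97.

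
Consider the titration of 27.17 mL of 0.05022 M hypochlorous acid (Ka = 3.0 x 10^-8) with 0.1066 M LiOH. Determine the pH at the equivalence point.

10.03

n(HClO) = 0.05022 x 0.02717 = 0.001364 mol; V(LiOH) at equivalence = 0.001364/0.1066 = 0.01280 L.
At equivalence all the acid is converted to ClO-; total volume = 0.02717 + 0.01280 = 0.03997 L, so [ClO-] = 0.001364/0.03997 = 0.03414 M.
Kb = Kw/Ka = 1.0e-14 / 3.0 x 10^-8 = 3.33e-7.
[OH^-] = sqrt(Kb x [ClO-]) = sqrt(3.33e-7 x 0.03414) = 0.000107 M.
pOH = 3.97, so pH = 14.00 - 3.97 = 10.03.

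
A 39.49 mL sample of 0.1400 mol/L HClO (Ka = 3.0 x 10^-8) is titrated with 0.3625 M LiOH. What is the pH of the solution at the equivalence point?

10.26

n(HClO) = 0.1400 x 0.03949 = 0.005529 mol; V(LiOH) at equivalence = 0.005529/0.3625 = 0.01525 L.
At equivalence all the acid is converted to ClO-; total volume = 0.03949 + 0.01525 = 0.05474 L, so [ClO-] = 0.005529/0.05474 = 0.1010 M.
Kb = Kw/Ka = 1.0e-14 / 3.0 x 10^-8 = 3.33e-7.
[OH^-] = sqrt(Kb x [ClO-]) = sqrt(3.33e-7 x 0.1010) = 0.000183 M.
pOH = 3.74, so pH = 14.00 - 3.74 = 10.26.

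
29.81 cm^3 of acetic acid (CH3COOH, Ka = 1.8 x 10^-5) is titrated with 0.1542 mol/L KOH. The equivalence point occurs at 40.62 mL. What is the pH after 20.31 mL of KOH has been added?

20.31 mL is exactly half the equivalence volume (40.62/2), i.e. the half-equivalence point.
There, n(HA) = n(A^-), so pH = pKa = -log(1.8 x 10^-5) = 4.74.

4.74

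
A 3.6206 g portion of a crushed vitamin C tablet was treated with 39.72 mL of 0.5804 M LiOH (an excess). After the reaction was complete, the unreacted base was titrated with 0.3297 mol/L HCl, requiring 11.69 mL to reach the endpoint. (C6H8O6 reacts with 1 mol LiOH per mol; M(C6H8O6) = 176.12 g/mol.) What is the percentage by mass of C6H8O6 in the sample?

93.4%

Total n(LiOH) added = 0.5804 x 0.03972 = 0.02305 mol.
n(HCl) used = 0.3297 x 0.01169 = 0.003854 mol, which equals the excess n(LiOH).
So n(LiOH) consumed by the sample = 0.02305 - 0.003854 = 0.01920 mol.
n(C6H8O6) = 0.01920 / 1 = 0.01920 mol.
mass C6H8O6 = 0.01920 x 176.12 = 3.381 g, so %C6H8O6 = 3.381/3.6206 x 100 = 93.4%.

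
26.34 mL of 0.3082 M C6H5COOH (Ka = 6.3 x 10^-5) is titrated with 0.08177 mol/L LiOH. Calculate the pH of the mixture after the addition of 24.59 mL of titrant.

3.72

Initial n(C6H5COOH) = 0.3082 x 0.02634 = 0.008118 mol.
n(LiOH) added = 0.08177 x 0.02459 = 0.002011 mol, converting that many moles of C6H5COOH to C6H5COO-.
Remaining n(C6H5COOH) = 0.006107 mol; n(C6H5COO-) = 0.002011 mol.
By Henderson-Hasselbalch, pH = pKa + log([A^-]/[HA]) = 4.20 + log(0.002011/0.006107) = 4.20 + (-0.48) = 3.72.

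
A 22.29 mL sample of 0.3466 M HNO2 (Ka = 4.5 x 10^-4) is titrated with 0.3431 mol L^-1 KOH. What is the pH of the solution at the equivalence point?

8.29

n(HNO2) = 0.3466 x 0.02229 = 0.007726 mol; V(KOH) at equivalence = 0.007726/0.3431 = 0.02252 L.
At equivalence all the acid is converted to NO2-; total volume = 0.02229 + 0.02252 = 0.04481 L, so [NO2-] = 0.007726/0.04481 = 0.1724 M.
Kb = Kw/Ka = 1.0e-14 / 4.5 x 10^-4 = 2.22e-11.
[OH^-] = sqrt(Kb x [NO2-]) = sqrt(2.22e-11 x 0.1724) = 1.96e-6 M.
pOH = 5.71, so pH = 14.00 - 5.71 = 8.29.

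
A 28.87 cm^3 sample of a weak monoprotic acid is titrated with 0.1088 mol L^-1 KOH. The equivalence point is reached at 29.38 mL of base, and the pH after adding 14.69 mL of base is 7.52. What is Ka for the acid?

3.0 x 10^-8

14.69 mL is half of the equivalence volume, so this is the half-equivalence point where [HA] = [A^-].
At half-equivalence pH = pKa, so pKa = 7.52.
Ka = 10^(-7.52) = 3.0 x 10^-8.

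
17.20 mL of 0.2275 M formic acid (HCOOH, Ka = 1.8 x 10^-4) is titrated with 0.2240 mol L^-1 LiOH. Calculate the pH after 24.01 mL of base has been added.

n(acid) = 0.2275 x 0.01720 = 0.003913 mol; n(LiOH) added = 0.2240 x 0.02401 = 0.005378 mol.
Base is in excess by 0.005378 - 0.003913 = 0.001465 mol in a total volume of 0.04121 L.
[OH^-] = 0.001465/0.04121 = 0.03556 M, so pOH = 1.45 and pH = 14.00 - 1.45 = 12.55.

12.55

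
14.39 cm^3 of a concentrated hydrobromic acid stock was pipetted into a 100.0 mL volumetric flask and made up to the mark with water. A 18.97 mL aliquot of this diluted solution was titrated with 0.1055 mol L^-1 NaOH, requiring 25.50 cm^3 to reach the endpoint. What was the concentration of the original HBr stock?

n(NaOH) = 0.1055 x 0.02550 = 0.002690 mol.
n(HBr) in the aliquot = 0.002690 mol.
[diluted HBr] = 0.002690 / 0.01897 = 0.1418 M.
Dilution factor = 100.0/14.39 = 6.949, so [stock] = 0.1418 x 6.949 = 0.986 M.

0.986 M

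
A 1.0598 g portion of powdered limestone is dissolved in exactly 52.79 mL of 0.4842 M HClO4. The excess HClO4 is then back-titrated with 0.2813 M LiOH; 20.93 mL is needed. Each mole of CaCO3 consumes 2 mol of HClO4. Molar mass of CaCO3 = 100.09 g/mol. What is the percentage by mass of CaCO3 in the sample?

Total n(HClO4) added = 0.4842 x 0.05279 = 0.02556 mol.
n(LiOH) used = 0.2813 x 0.02093 = 0.005888 mol, which equals the excess n(HClO4).
So n(HClO4) consumed by the sample = 0.02556 - 0.005888 = 0.01967 mol.
n(CaCO3) = 0.01967 / 2 = 0.009837 mol.
mass CaCO3 = 0.009837 x 100.09 = 0.9846 g, so %CaCO3 = 0.9846/1.0598 x 100 = 92.9%.

92.9%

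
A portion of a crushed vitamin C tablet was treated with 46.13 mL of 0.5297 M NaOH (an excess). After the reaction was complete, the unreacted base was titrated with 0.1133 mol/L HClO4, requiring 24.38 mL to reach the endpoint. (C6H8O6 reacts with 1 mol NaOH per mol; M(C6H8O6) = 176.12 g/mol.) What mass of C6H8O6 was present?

Total n(NaOH) added = 0.5297 x 0.04613 = 0.02444 mol.
n(HClO4) used = 0.1133 x 0.02438 = 0.002762 mol, which equals the excess n(NaOH).
So n(NaOH) consumed by the sample = 0.02444 - 0.002762 = 0.02167 mol.
n(C6H8O6) = 0.02167 / 1 = 0.02167 mol.
mass = 0.02167 mol x 176.12 g/mol = 3.82 g.

3.82 g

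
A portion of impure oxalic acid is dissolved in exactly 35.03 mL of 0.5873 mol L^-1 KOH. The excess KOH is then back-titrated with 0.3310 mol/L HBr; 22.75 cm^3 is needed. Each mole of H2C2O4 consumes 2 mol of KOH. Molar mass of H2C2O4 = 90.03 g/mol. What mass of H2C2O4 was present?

0.587 g

Total n(KOH) added = 0.5873 x 0.03503 = 0.02057 mol.
n(HBr) used = 0.3310 x 0.02275 = 0.007530 mol, which equals the excess n(KOH).
So n(KOH) consumed by the sample = 0.02057 - 0.007530 = 0.01304 mol.
n(H2C2O4) = 0.01304 / 2 = 0.006521 mol.
mass = 0.006521 mol x 90.03 g/mol = 0.587 g.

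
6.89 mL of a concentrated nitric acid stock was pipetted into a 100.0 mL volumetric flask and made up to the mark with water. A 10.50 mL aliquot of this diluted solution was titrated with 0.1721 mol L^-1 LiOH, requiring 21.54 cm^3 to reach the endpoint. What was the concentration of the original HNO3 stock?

n(LiOH) = 0.1721 x 0.02154 = 0.003707 mol.
n(HNO3) in the aliquot = 0.003707 mol.
[diluted HNO3] = 0.003707 / 0.01050 = 0.3531 M.
Dilution factor = 100.0/6.890 = 14.51, so [stock] = 0.3531 x 14.51 = 5.12 M.

5.12 M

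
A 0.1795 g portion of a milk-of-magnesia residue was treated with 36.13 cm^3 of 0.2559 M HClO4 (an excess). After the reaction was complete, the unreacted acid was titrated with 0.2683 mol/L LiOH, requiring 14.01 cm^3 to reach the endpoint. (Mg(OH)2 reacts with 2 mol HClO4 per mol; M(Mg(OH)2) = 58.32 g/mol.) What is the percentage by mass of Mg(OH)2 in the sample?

Total n(HClO4) added = 0.2559 x 0.03613 = 0.009246 mol.
n(LiOH) used = 0.2683 x 0.01401 = 0.003759 mol, which equals the excess n(HClO4).
So n(HClO4) consumed by the sample = 0.009246 - 0.003759 = 0.005487 mol.
n(Mg(OH)2) = 0.005487 / 2 = 0.002743 mol.
mass Mg(OH)2 = 0.002743 x 58.32 = 0.1600 g, so %Mg(OH)2 = 0.1600/0.1795 x 100 = 89.1%.

89.1%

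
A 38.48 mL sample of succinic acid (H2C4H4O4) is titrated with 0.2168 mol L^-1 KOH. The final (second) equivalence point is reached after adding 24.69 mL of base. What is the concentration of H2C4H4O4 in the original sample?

n(KOH) = 0.2168 x 0.02469 = 0.005353 mol.
At the final (second) equivalence point, 2 mol OH^- react per mol H2C4H4O4, so n(H2C4H4O4) = 0.005353 / 2 = 0.002676 mol.
[H2C4H4O4] = 0.002676 / 0.03848 L = 0.0696 M.

0.0696 M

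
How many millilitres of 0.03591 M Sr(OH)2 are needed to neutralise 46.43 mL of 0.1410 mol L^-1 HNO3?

91.2 mL

n(HNO3) = 0.1410 mol/L x 0.04643 L = 0.006547 mol.
The neutralisation is 2 HNO3 : 1 Sr(OH)2, so n(Sr(OH)2) = 0.006547 x 1/2 = 0.003273 mol.
V(Sr(OH)2) = 0.003273 / 0.03591 = 0.09115 L = 91.2 mL.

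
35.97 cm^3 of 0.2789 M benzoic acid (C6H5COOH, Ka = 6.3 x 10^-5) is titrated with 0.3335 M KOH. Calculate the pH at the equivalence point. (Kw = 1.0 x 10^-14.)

n(C6H5COOH) = 0.2789 x 0.03597 = 0.01003 mol; V(KOH) at equivalence = 0.01003/0.3335 = 0.03008 L.
At equivalence all the acid is converted to C6H5COO-; total volume = 0.03597 + 0.03008 = 0.06605 L, so [C6H5COO-] = 0.01003/0.06605 = 0.1519 M.
Kb = Kw/Ka = 1.0e-14 / 6.3 x 10^-5 = 1.59e-10.
[OH^-] = sqrt(Kb x [C6H5COO-]) = sqrt(1.59e-10 x 0.1519) = 4.91e-6 M.
pOH = 5.31, so pH = 14.00 - 5.31 = 8.69.

8.69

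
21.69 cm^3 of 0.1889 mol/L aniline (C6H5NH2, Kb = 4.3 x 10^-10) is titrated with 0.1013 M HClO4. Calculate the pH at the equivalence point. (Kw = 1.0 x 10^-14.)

n(C6H5NH2) = 0.1889 x 0.02169 = 0.004097 mol; V(HClO4) at equivalence = 0.004097/0.1013 = 0.04045 L.
At equivalence the base is fully converted to C6H5NH3+; total volume = 0.06214 L, so [C6H5NH3+] = 0.004097/0.06214 = 0.06594 M.
Ka(C6H5NH3+) = Kw/Kb = 1.0e-14 / 4.3 x 10^-10 = 2.33e-5.
[H^+] = sqrt(Ka x [C6H5NH3+]) = sqrt(2.33e-5 x 0.06594) = 0.00124 M.
pH = -log(0.00124) = 2.91.

2.91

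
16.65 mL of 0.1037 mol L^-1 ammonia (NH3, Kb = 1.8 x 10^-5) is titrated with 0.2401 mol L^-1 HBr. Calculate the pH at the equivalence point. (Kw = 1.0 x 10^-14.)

n(NH3) = 0.1037 x 0.01665 = 0.001727 mol; V(HBr) at equivalence = 0.001727/0.2401 = 0.007191 L.
At equivalence the base is fully converted to NH4+; total volume = 0.02384 L, so [NH4+] = 0.001727/0.02384 = 0.07242 M.
Ka(NH4+) = Kw/Kb = 1.0e-14 / 1.8 x 10^-5 = 5.56e-10.
[H^+] = sqrt(Ka x [NH4+]) = sqrt(5.56e-10 x 0.07242) = 6.34e-6 M.
pH = -log(6.34e-6) = 5.20.

5.20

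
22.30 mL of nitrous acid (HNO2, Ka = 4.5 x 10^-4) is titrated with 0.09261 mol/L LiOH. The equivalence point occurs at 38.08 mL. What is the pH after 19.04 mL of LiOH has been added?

19.04 mL is exactly half the equivalence volume (38.08/2), i.e. the half-equivalence point.
There, n(HA) = n(A^-), so pH = pKa = -log(4.5 x 10^-4) = 3.35.

3.35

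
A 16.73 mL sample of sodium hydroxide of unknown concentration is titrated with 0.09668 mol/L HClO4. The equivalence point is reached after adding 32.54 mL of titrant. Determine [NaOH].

0.188 M

n(HClO4) delivered = 0.09668 x 0.03254 = 0.003146 mol.
For a 1:1 reaction, n(NaOH) = 0.003146 mol.
[NaOH] = 0.003146 mol / 0.01673 L = 0.188 M.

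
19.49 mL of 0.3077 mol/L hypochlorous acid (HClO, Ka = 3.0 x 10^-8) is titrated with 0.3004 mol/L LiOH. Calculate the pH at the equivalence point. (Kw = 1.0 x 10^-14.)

10.35

n(HClO) = 0.3077 x 0.01949 = 0.005997 mol; V(LiOH) at equivalence = 0.005997/0.3004 = 0.01996 L.
At equivalence all the acid is converted to ClO-; total volume = 0.01949 + 0.01996 = 0.03945 L, so [ClO-] = 0.005997/0.03945 = 0.1520 M.
Kb = Kw/Ka = 1.0e-14 / 3.0 x 10^-8 = 3.33e-7.
[OH^-] = sqrt(Kb x [ClO-]) = sqrt(3.33e-7 x 0.1520) = 0.000225 M.
pOH = 3.65, so pH = 14.00 - 3.65 = 10.35.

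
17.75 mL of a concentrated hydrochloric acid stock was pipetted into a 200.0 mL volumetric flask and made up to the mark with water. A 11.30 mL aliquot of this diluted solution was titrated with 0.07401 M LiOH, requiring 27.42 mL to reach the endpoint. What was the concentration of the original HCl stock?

n(LiOH) = 0.07401 x 0.02742 = 0.002029 mol.
n(HCl) in the aliquot = 0.002029 mol.
[diluted HCl] = 0.002029 / 0.01130 = 0.1796 M.
Dilution factor = 200.0/17.75 = 11.27, so [stock] = 0.1796 x 11.27 = 2.02 M.

2.02 M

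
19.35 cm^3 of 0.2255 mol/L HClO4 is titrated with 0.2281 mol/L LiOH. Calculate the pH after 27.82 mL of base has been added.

12.62

n(acid) = 0.2255 x 0.01935 = 0.004363 mol; n(LiOH) added = 0.2281 x 0.02782 = 0.006346 mol.
Base is in excess by 0.006346 - 0.004363 = 0.001982 mol in a total volume of 0.04717 L.
[OH^-] = 0.001982/0.04717 = 0.04202 M, so pOH = 1.38 and pH = 14.00 - 1.38 = 12.62.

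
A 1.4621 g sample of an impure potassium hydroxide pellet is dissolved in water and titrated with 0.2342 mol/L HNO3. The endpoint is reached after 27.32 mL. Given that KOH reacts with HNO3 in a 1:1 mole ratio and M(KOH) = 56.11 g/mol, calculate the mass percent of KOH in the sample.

n(HNO3) = 0.2342 x 0.02732 = 0.006398 mol.
n(KOH) = 0.006398 / 1 = 0.006398 mol.
mass of KOH = 0.006398 x 56.11 = 0.3590 g.
% purity = 0.3590 / 1.4621 x 100 = 24.6%.

24.6%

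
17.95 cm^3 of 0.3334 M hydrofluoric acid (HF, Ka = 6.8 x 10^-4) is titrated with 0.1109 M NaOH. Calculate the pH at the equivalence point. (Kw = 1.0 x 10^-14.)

n(HF) = 0.3334 x 0.01795 = 0.005985 mol; V(NaOH) at equivalence = 0.005985/0.1109 = 0.05396 L.
At equivalence all the acid is converted to F-; total volume = 0.01795 + 0.05396 = 0.07191 L, so [F-] = 0.005985/0.07191 = 0.08322 M.
Kb = Kw/Ka = 1.0e-14 / 6.8 x 10^-4 = 1.47e-11.
[OH^-] = sqrt(Kb x [F-]) = sqrt(1.47e-11 x 0.08322) = 1.11e-6 M.
pOH = 5.96, so pH = 14.00 - 5.96 = 8.04.

8.04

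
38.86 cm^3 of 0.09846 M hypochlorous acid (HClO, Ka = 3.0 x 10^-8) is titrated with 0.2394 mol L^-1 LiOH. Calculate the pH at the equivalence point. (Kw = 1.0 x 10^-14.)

n(HClO) = 0.09846 x 0.03886 = 0.003826 mol; V(LiOH) at equivalence = 0.003826/0.2394 = 0.01598 L.
At equivalence all the acid is converted to ClO-; total volume = 0.03886 + 0.01598 = 0.05484 L, so [ClO-] = 0.003826/0.05484 = 0.06977 M.
Kb = Kw/Ka = 1.0e-14 / 3.0 x 10^-8 = 3.33e-7.
[OH^-] = sqrt(Kb x [ClO-]) = sqrt(3.33e-7 x 0.06977) = 0.000152 M.
pOH = 3.82, so pH = 14.00 - 3.82 = 10.18.

10.18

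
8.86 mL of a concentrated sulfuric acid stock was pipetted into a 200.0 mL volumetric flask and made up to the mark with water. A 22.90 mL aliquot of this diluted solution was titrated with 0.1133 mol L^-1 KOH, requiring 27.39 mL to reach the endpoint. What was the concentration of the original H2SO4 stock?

n(KOH) = 0.1133 x 0.02739 = 0.003103 mol.
n(H2SO4) in the aliquot = 0.003103 x 1/2 = 0.001552 mol.
[diluted H2SO4] = 0.001552 / 0.02290 = 0.06776 M.
Dilution factor = 200.0/8.860 = 22.57, so [stock] = 0.06776 x 22.57 = 1.53 M.

1.53 M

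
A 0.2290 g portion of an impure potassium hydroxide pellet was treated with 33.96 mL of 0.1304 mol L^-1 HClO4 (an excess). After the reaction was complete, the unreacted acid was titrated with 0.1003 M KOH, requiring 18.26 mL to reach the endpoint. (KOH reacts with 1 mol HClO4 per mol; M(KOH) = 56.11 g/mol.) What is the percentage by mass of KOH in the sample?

Total n(HClO4) added = 0.1304 x 0.03396 = 0.004428 mol.
n(KOH) used = 0.1003 x 0.01826 = 0.001831 mol, which equals the excess n(HClO4).
So n(HClO4) consumed by the sample = 0.004428 - 0.001831 = 0.002597 mol.
n(KOH) = 0.002597 / 1 = 0.002597 mol.
mass KOH = 0.002597 x 56.11 = 0.1457 g, so %KOH = 0.1457/0.2290 x 100 = 63.6%.

63.6%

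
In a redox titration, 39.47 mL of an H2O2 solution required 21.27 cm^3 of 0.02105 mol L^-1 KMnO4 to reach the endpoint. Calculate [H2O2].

n(KMnO4) = 0.02105 x 0.02127 = 0.0004477 mol.
From the balanced equation, 2 mol KMnO4 reacts with 5 mol H2O2, so n(H2O2) = 0.0004477 x 5/2 = 0.001119 mol.
[H2O2] = 0.001119 / 0.03947 L = 0.0284 M.

0.0284 M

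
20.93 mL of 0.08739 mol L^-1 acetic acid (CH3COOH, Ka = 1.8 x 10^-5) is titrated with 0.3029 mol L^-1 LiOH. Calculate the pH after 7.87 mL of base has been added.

n(acid) = 0.08739 x 0.02093 = 0.001829 mol; n(LiOH) added = 0.3029 x 0.007870 = 0.002384 mol.
Base is in excess by 0.002384 - 0.001829 = 0.0005548 mol in a total volume of 0.02880 L.
[OH^-] = 0.0005548/0.02880 = 0.01926 M, so pOH = 1.72 and pH = 14.00 - 1.72 = 12.28.

12.28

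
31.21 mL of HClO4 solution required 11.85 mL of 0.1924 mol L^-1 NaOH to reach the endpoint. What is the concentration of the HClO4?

0.0731 M

n(NaOH) delivered = 0.1924 x 0.01185 = 0.002280 mol.
For a 1:1 reaction, n(HClO4) = 0.002280 mol.
[HClO4] = 0.002280 mol / 0.03121 L = 0.0731 M.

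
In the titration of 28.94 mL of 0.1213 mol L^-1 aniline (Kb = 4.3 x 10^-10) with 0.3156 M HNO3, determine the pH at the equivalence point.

2.85

n(C6H5NH2) = 0.1213 x 0.02894 = 0.003510 mol; V(HNO3) at equivalence = 0.003510/0.3156 = 0.01112 L.
At equivalence the base is fully converted to C6H5NH3+; total volume = 0.04006 L, so [C6H5NH3+] = 0.003510/0.04006 = 0.08762 M.
Ka(C6H5NH3+) = Kw/Kb = 1.0e-14 / 4.3 x 10^-10 = 2.33e-5.
[H^+] = sqrt(Ka x [C6H5NH3+]) = sqrt(2.33e-5 x 0.08762) = 0.00143 M.
pH = -log(0.00143) = 2.85.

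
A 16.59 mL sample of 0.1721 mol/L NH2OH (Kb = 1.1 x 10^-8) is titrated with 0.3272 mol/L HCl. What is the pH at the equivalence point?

n(NH2OH) = 0.1721 x 0.01659 = 0.002855 mol; V(HCl) at equivalence = 0.002855/0.3272 = 0.008726 L.
At equivalence the base is fully converted to NH3OH+; total volume = 0.02532 L, so [NH3OH+] = 0.002855/0.02532 = 0.1128 M.
Ka(NH3OH+) = Kw/Kb = 1.0e-14 / 1.1 x 10^-8 = 9.09e-7.
[H^+] = sqrt(Ka x [NH3OH+]) = sqrt(9.09e-7 x 0.1128) = 0.000320 M.
pH = -log(0.000320) = 3.49.

3.49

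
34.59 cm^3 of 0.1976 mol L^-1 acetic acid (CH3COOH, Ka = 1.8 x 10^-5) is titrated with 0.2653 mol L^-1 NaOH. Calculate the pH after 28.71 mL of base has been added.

12.09

n(acid) = 0.1976 x 0.03459 = 0.006835 mol; n(NaOH) added = 0.2653 x 0.02871 = 0.007617 mol.
Base is in excess by 0.007617 - 0.006835 = 0.0007818 mol in a total volume of 0.06330 L.
[OH^-] = 0.0007818/0.06330 = 0.01235 M, so pOH = 1.91 and pH = 14.00 - 1.91 = 12.09.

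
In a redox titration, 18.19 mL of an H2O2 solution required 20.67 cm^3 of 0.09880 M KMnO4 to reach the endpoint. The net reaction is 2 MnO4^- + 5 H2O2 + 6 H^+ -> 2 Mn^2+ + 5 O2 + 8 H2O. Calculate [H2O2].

0.281 M

n(KMnO4) = 0.09880 x 0.02067 = 0.002042 mol.
From the balanced equation, 2 mol KMnO4 reacts with 5 mol H2O2, so n(H2O2) = 0.002042 x 5/2 = 0.005105 mol.
[H2O2] = 0.005105 / 0.01819 L = 0.281 M.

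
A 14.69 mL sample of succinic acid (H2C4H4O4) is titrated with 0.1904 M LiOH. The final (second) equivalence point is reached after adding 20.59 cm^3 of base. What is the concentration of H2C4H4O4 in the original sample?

0.133 M

n(LiOH) = 0.1904 x 0.02059 = 0.003920 mol.
At the final (second) equivalence point, 2 mol OH^- react per mol H2C4H4O4, so n(H2C4H4O4) = 0.003920 / 2 = 0.001960 mol.
[H2C4H4O4] = 0.001960 / 0.01469 L = 0.133 M.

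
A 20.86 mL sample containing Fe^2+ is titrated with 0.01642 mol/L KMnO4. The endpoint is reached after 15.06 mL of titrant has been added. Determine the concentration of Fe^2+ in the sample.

0.0593 M

n(KMnO4) = 0.01642 x 0.01506 = 0.0002473 mol.
From the balanced equation, 1 mol KMnO4 reacts with 5 mol Fe^2+, so n(Fe^2+) = 0.0002473 x 5/1 = 0.001236 mol.
[Fe^2+] = 0.001236 / 0.02086 L = 0.0593 M.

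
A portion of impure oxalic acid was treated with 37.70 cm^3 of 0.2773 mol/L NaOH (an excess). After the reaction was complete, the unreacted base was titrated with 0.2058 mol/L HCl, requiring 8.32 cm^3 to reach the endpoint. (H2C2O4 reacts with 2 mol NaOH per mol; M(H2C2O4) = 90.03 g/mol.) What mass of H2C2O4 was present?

0.394 g

Total n(NaOH) added = 0.2773 x 0.03770 = 0.01045 mol.
n(HCl) used = 0.2058 x 0.008320 = 0.001712 mol, which equals the excess n(NaOH).
So n(NaOH) consumed by the sample = 0.01045 - 0.001712 = 0.008742 mol.
n(H2C2O4) = 0.008742 / 2 = 0.004371 mol.
mass = 0.004371 mol x 90.03 g/mol = 0.394 g.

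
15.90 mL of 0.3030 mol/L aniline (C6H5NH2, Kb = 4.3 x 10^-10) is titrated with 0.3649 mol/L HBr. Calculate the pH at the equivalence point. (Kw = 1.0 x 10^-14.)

2.71

n(C6H5NH2) = 0.3030 x 0.01590 = 0.004818 mol; V(HBr) at equivalence = 0.004818/0.3649 = 0.01320 L.
At equivalence the base is fully converted to C6H5NH3+; total volume = 0.02910 L, so [C6H5NH3+] = 0.004818/0.02910 = 0.1655 M.
Ka(C6H5NH3+) = Kw/Kb = 1.0e-14 / 4.3 x 10^-10 = 2.33e-5.
[H^+] = sqrt(Ka x [C6H5NH3+]) = sqrt(2.33e-5 x 0.1655) = 0.00196 M.
pH = -log(0.00196) = 2.71.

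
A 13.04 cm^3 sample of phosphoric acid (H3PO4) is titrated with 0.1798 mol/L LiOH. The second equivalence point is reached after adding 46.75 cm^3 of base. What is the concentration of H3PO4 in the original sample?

n(LiOH) = 0.1798 x 0.04675 = 0.008406 mol.
At the second equivalence point, 2 mol OH^- react per mol H3PO4, so n(H3PO4) = 0.008406 / 2 = 0.004203 mol.
[H3PO4] = 0.004203 / 0.01304 L = 0.322 M.

0.322 M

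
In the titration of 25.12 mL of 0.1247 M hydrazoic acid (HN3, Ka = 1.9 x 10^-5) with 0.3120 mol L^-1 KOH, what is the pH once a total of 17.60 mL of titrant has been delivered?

n(acid) = 0.1247 x 0.02512 = 0.003132 mol; n(KOH) added = 0.3120 x 0.01760 = 0.005491 mol.
Base is in excess by 0.005491 - 0.003132 = 0.002359 mol in a total volume of 0.04272 L.
[OH^-] = 0.002359/0.04272 = 0.05521 M, so pOH = 1.26 and pH = 14.00 - 1.26 = 12.74.

12.74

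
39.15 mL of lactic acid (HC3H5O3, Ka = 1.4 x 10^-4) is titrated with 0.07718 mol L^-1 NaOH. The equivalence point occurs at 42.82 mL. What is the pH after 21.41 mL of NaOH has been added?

3.85

21.41 mL is exactly half the equivalence volume (42.82/2), i.e. the half-equivalence point.
There, n(HA) = n(A^-), so pH = pKa = -log(1.4 x 10^-4) = 3.85.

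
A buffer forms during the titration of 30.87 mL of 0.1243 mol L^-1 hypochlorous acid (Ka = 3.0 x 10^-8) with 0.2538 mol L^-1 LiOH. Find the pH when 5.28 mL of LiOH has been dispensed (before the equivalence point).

Initial n(HClO) = 0.1243 x 0.03087 = 0.003837 mol.
n(LiOH) added = 0.2538 x 0.005280 = 0.001340 mol, converting that many moles of HClO to ClO-.
Remaining n(HClO) = 0.002497 mol; n(ClO-) = 0.001340 mol.
By Henderson-Hasselbalch, pH = pKa + log([A^-]/[HA]) = 7.52 + log(0.001340/0.002497) = 7.52 + (-0.27) = 7.25.

7.25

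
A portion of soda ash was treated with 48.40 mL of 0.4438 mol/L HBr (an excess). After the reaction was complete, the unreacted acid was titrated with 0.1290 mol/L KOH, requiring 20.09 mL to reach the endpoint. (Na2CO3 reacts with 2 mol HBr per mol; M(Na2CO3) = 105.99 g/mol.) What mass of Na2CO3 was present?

Total n(HBr) added = 0.4438 x 0.04840 = 0.02148 mol.
n(KOH) used = 0.1290 x 0.02009 = 0.002592 mol, which equals the excess n(HBr).
So n(HBr) consumed by the sample = 0.02148 - 0.002592 = 0.01889 mol.
n(Na2CO3) = 0.01889 / 2 = 0.009444 mol.
mass = 0.009444 mol x 105.99 g/mol = 1.00 g.

1.00 g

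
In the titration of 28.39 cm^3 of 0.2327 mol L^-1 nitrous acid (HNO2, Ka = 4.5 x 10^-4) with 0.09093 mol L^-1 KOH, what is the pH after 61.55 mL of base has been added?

4.09

Initial n(HNO2) = 0.2327 x 0.02839 = 0.006606 mol.
n(KOH) added = 0.09093 x 0.06155 = 0.005597 mol, converting that many moles of HNO2 to NO2-.
Remaining n(HNO2) = 0.001010 mol; n(NO2-) = 0.005597 mol.
By Henderson-Hasselbalch, pH = pKa + log([A^-]/[HA]) = 3.35 + log(0.005597/0.001010) = 3.35 + (+0.74) = 4.09.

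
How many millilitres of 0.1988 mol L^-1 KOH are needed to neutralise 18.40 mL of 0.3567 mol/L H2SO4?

n(H2SO4) = 0.3567 mol/L x 0.01840 L = 0.006563 mol.
The neutralisation is 1 H2SO4 : 2 KOH, so n(KOH) = 0.006563 x 2/1 = 0.01313 mol.
V(KOH) = 0.01313 / 0.1988 = 0.06603 L = 66.0 mL.

66.0 mL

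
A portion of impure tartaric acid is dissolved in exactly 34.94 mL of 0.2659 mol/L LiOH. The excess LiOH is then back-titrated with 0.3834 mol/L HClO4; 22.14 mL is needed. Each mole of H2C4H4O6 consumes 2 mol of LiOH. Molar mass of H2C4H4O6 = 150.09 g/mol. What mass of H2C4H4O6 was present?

0.0602 g

Total n(LiOH) added = 0.2659 x 0.03494 = 0.009291 mol.
n(HClO4) used = 0.3834 x 0.02214 = 0.008488 mol, which equals the excess n(LiOH).
So n(LiOH) consumed by the sample = 0.009291 - 0.008488 = 0.0008021 mol.
n(H2C4H4O6) = 0.0008021 / 2 = 0.0004010 mol.
mass = 0.0004010 mol x 150.09 g/mol = 0.0602 g.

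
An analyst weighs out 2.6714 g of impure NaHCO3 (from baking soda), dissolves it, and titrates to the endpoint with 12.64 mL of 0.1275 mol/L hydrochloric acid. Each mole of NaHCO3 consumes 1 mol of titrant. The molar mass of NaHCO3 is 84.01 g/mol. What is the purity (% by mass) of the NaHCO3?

n(HCl) = 0.1275 x 0.01264 = 0.001612 mol.
n(NaHCO3) = 0.001612 / 1 = 0.001612 mol.
mass of NaHCO3 = 0.001612 x 84.01 = 0.1354 g.
% purity = 0.1354 / 2.6714 x 100 = 5.07%.

5.07%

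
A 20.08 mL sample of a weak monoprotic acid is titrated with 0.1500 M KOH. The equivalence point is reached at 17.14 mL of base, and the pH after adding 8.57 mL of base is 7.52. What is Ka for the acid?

3.0 x 10^-8

8.57 mL is half of the equivalence volume, so this is the half-equivalence point where [HA] = [A^-].
At half-equivalence pH = pKa, so pKa = 7.52.
Ka = 10^(-7.52) = 3.0 x 10^-8.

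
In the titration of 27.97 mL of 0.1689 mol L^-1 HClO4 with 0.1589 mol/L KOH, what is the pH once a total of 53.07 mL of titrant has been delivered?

n(acid) = 0.1689 x 0.02797 = 0.004724 mol; n(KOH) added = 0.1589 x 0.05307 = 0.008433 mol.
Base is in excess by 0.008433 - 0.004724 = 0.003709 mol in a total volume of 0.08104 L.
[OH^-] = 0.003709/0.08104 = 0.04576 M, so pOH = 1.34 and pH = 14.00 - 1.34 = 12.66.

12.66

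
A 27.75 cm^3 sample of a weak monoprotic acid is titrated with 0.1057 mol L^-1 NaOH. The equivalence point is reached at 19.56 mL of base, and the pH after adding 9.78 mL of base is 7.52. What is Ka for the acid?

9.78 mL is half of the equivalence volume, so this is the half-equivalence point where [HA] = [A^-].
At half-equivalence pH = pKa, so pKa = 7.52.
Ka = 10^(-7.52) = 3.0 x 10^-8.

3.0 x 10^-8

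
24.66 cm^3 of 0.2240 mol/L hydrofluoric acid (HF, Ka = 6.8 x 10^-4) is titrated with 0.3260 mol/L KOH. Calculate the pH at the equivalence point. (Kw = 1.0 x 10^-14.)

8.15

n(HF) = 0.2240 x 0.02466 = 0.005524 mol; V(KOH) at equivalence = 0.005524/0.3260 = 0.01694 L.
At equivalence all the acid is converted to F-; total volume = 0.02466 + 0.01694 = 0.04160 L, so [F-] = 0.005524/0.04160 = 0.1328 M.
Kb = Kw/Ka = 1.0e-14 / 6.8 x 10^-4 = 1.47e-11.
[OH^-] = sqrt(Kb x [F-]) = sqrt(1.47e-11 x 0.1328) = 1.40e-6 M.
pOH = 5.85, so pH = 14.00 - 5.85 = 8.15.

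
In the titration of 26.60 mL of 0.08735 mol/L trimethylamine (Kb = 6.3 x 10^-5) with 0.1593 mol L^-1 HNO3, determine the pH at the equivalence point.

5.52

n((CH3)3N) = 0.08735 x 0.02660 = 0.002324 mol; V(HNO3) at equivalence = 0.002324/0.1593 = 0.01459 L.
At equivalence the base is fully converted to (CH3)3NH+; total volume = 0.04119 L, so [(CH3)3NH+] = 0.002324/0.04119 = 0.05642 M.
Ka((CH3)3NH+) = Kw/Kb = 1.0e-14 / 6.3 x 10^-5 = 1.59e-10.
[H^+] = sqrt(Ka x [(CH3)3NH+]) = sqrt(1.59e-10 x 0.05642) = 2.99e-6 M.
pH = -log(2.99e-6) = 5.52.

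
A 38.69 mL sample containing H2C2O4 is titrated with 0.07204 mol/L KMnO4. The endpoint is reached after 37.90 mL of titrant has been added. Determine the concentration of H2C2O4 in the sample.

0.176 M

n(KMnO4) = 0.07204 x 0.03790 = 0.002730 mol.
From the balanced equation, 2 mol KMnO4 reacts with 5 mol H2C2O4, so n(H2C2O4) = 0.002730 x 5/2 = 0.006826 mol.
[H2C2O4] = 0.006826 / 0.03869 L = 0.176 M.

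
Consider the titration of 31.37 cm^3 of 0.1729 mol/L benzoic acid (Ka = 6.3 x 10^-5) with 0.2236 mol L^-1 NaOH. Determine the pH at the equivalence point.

n(C6H5COOH) = 0.1729 x 0.03137 = 0.005424 mol; V(NaOH) at equivalence = 0.005424/0.2236 = 0.02426 L.
At equivalence all the acid is converted to C6H5COO-; total volume = 0.03137 + 0.02426 = 0.05563 L, so [C6H5COO-] = 0.005424/0.05563 = 0.09750 M.
Kb = Kw/Ka = 1.0e-14 / 6.3 x 10^-5 = 1.59e-10.
[OH^-] = sqrt(Kb x [C6H5COO-]) = sqrt(1.59e-10 x 0.09750) = 3.93e-6 M.
pOH = 5.41, so pH = 14.00 - 5.41 = 8.59.

8.59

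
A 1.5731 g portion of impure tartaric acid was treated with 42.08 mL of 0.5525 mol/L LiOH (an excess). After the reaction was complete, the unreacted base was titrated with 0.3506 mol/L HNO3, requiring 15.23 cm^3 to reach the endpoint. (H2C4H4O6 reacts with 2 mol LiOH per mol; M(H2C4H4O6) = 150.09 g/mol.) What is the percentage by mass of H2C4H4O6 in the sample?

Total n(LiOH) added = 0.5525 x 0.04208 = 0.02325 mol.
n(HNO3) used = 0.3506 x 0.01523 = 0.005340 mol, which equals the excess n(LiOH).
So n(LiOH) consumed by the sample = 0.02325 - 0.005340 = 0.01791 mol.
n(H2C4H4O6) = 0.01791 / 2 = 0.008955 mol.
mass H2C4H4O6 = 0.008955 x 150.09 = 1.344 g, so %H2C4H4O6 = 1.344/1.5731 x 100 = 85.4%.

85.4%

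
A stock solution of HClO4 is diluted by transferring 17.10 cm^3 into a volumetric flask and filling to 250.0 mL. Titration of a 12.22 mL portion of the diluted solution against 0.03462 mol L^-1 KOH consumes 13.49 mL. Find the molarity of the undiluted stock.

0.559 M

n(KOH) = 0.03462 x 0.01349 = 0.0004670 mol.
n(HClO4) in the aliquot = 0.0004670 mol.
[diluted HClO4] = 0.0004670 / 0.01222 = 0.03822 M.
Dilution factor = 250.0/17.10 = 14.62, so [stock] = 0.03822 x 14.62 = 0.559 M.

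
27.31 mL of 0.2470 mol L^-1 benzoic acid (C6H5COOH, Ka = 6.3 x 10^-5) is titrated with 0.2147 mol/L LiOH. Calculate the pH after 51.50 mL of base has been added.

n(acid) = 0.2470 x 0.02731 = 0.006746 mol; n(LiOH) added = 0.2147 x 0.05150 = 0.01106 mol.
Base is in excess by 0.01106 - 0.006746 = 0.004311 mol in a total volume of 0.07881 L.
[OH^-] = 0.004311/0.07881 = 0.05471 M, so pOH = 1.26 and pH = 14.00 - 1.26 = 12.74.

12.74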